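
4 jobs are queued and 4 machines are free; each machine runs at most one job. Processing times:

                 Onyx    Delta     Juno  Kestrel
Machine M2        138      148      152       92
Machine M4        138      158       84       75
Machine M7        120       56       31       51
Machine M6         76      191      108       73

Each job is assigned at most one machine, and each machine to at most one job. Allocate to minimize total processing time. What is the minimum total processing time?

Optimal: Onyx→Machine M6 (76 min), Delta→Machine M7 (56 min), Juno→Machine M4 (84 min), Kestrel→Machine M2 (92 min) — total 76+56+84+92 = 308 min.
Min-entry greedy (repeatedly take the single cheapest remaining cell) gives 400 min, worse by 92.
Next-best assignment: Onyx→Machine M6, Delta→Machine M2, Juno→Machine M7, Kestrel→Machine M4 = 330 min.
Checked against all permutations: 308 min is optimal.

Min total: 308 min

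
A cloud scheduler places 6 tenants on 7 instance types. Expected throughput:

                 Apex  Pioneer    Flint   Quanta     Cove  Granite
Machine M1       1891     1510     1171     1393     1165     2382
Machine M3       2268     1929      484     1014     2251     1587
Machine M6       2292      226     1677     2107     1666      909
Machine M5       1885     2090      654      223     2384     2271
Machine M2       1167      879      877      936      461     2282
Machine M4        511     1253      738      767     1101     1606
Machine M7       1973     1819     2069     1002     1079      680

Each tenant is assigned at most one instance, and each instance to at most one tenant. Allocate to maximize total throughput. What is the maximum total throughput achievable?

Max total: 12690 ops/s

Optimal: Apex→Machine M1 (1891 ops/s), Pioneer→Machine M5 (2090 ops/s), Flint→Machine M7 (2069 ops/s), Quanta→Machine M6 (2107 ops/s), Cove→Machine M3 (2251 ops/s), Granite→Machine M2 (2282 ops/s) — total 1891+2090+2069+2107+2251+2282 = 12690 ops/s.
Column-greedy (each instance in turn goes to its best remaining tenant) gives 10758 ops/s, worse by 1932.
Every other assignment is strictly worse.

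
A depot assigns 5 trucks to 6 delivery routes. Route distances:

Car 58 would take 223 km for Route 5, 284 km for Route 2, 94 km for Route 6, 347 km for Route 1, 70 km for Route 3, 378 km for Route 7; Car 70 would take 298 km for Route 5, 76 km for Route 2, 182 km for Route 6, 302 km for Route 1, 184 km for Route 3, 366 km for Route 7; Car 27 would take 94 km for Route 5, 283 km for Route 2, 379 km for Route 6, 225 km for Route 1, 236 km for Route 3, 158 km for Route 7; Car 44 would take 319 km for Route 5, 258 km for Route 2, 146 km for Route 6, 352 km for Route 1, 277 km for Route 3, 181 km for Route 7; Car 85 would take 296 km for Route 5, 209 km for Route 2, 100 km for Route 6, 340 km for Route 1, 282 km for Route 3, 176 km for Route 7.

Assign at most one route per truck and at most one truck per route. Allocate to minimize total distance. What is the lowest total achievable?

Min total: 521 km

Treat this as an assignment problem: match each truck to one route.
Optimal: Car 58→Route 3 (70 km), Car 70→Route 2 (76 km), Car 27→Route 5 (94 km), Car 44→Route 7 (181 km), Car 85→Route 6 (100 km) — total 70+76+94+181+100 = 521 km.
Column-greedy (each route in turn goes to its cheapest remaining truck) gives 881 km, worse by 360.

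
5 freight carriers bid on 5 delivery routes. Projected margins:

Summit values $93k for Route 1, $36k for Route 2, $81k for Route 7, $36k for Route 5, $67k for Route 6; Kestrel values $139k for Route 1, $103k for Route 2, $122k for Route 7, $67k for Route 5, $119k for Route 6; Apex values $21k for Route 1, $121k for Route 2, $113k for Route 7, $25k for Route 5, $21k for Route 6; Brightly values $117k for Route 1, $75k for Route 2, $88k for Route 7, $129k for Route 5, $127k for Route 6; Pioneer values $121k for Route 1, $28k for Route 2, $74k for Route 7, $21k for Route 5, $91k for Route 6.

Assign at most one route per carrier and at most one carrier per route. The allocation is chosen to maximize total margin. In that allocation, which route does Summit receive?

Optimal: Summit→Route 7 ($81k), Kestrel→Route 6 ($119k), Apex→Route 2 ($121k), Brightly→Route 5 ($129k), Pioneer→Route 1 ($121k) — total 81+119+121+129+121 = $571k.
Row-greedy (each carrier in turn takes its best remaining route) gives $556k, worse by 15.
Swapping Pioneer↔Kestrel (Pioneer→Route 6 $91k, Kestrel→Route 1 $139k) loses 10.
Summit's own top route is Route 1 ($93k), but forcing Summit→Route 1 and reassigning the rest optimally gives only $556k — worse by 15.

Summit receives Route 7.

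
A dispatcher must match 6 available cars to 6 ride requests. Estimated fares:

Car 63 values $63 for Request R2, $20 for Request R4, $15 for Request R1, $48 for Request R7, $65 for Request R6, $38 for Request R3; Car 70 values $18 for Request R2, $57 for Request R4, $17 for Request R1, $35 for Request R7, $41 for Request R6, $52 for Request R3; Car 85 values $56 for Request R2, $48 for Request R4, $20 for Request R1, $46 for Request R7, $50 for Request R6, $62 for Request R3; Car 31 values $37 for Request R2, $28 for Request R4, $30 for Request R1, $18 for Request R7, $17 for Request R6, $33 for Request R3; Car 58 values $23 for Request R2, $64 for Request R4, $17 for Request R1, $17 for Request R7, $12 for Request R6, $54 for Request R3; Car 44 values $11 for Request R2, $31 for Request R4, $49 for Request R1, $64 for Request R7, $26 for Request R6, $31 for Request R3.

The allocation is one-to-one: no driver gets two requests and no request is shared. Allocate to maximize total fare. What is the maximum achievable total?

Optimal: Car 63→Request R6 ($65), Car 70→Request R3 ($52), Car 85→Request R2 ($56), Car 31→Request R1 ($30), Car 58→Request R4 ($64), Car 44→Request R7 ($64) — total 65+52+56+30+64+64 = $331.
Row-greedy (each driver in turn takes its best remaining request) gives $302, worse by 29.

Max total: $331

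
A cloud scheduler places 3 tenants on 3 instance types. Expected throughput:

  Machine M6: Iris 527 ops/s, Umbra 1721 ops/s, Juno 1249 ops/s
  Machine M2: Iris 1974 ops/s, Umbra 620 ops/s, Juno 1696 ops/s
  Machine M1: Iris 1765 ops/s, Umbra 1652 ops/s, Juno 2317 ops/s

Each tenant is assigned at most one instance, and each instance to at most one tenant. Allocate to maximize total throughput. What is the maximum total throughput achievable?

Max total: 6012 ops/s

This is the linear assignment problem.
Optimal: Iris→Machine M2 (1974 ops/s), Umbra→Machine M6 (1721 ops/s), Juno→Machine M1 (2317 ops/s) — total 1974+1721+2317 = 6012 ops/s.
Next-best assignment: Iris→Machine M1, Umbra→Machine M6, Juno→Machine M2 = 5182 ops/s.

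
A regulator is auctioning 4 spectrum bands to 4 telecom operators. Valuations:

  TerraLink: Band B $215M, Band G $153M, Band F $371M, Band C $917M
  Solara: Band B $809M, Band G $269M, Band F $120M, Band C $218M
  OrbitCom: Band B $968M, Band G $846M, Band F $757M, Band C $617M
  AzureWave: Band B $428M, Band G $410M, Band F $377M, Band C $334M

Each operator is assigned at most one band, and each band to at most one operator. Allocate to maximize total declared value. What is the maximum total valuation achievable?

Maximum total: $2949M

This is the linear assignment problem.
Optimal: TerraLink→Band C ($917M), Solara→Band B ($809M), OrbitCom→Band G ($846M), AzureWave→Band F ($377M) — total 917+809+846+377 = $2949M.
Max-entry greedy (repeatedly take the single best remaining cell) gives $2415M, worse by 534.
Next-best assignment: TerraLink→Band C, Solara→Band B, OrbitCom→Band F, AzureWave→Band G = $2893M.
Every other assignment is strictly worse.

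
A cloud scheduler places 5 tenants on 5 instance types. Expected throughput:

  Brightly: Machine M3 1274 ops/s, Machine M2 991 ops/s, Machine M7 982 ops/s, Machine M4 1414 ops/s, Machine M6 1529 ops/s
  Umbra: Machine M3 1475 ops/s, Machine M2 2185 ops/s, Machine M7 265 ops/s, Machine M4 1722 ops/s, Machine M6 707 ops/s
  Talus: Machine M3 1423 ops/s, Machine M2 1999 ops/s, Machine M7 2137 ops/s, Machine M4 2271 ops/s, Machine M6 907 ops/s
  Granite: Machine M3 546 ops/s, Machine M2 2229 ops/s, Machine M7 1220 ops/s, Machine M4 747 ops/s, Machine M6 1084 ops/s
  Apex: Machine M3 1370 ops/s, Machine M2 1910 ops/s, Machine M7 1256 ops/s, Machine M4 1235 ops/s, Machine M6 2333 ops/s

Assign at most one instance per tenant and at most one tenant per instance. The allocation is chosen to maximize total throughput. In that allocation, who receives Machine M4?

Optimal: Brightly→Machine M3 (1274 ops/s), Umbra→Machine M4 (1722 ops/s), Talus→Machine M7 (2137 ops/s), Granite→Machine M2 (2229 ops/s), Apex→Machine M6 (2333 ops/s) — total 1274+1722+2137+2229+2333 = 9695 ops/s.
Row-greedy (each tenant in turn takes its best remaining instance) gives 8575 ops/s, worse by 1120.
Umbra's own top instance is Machine M2 (2185 ops/s), but forcing Umbra→Machine M2 and reassigning the rest optimally gives only 9283 ops/s — worse by 412.

Umbra receives Machine M4.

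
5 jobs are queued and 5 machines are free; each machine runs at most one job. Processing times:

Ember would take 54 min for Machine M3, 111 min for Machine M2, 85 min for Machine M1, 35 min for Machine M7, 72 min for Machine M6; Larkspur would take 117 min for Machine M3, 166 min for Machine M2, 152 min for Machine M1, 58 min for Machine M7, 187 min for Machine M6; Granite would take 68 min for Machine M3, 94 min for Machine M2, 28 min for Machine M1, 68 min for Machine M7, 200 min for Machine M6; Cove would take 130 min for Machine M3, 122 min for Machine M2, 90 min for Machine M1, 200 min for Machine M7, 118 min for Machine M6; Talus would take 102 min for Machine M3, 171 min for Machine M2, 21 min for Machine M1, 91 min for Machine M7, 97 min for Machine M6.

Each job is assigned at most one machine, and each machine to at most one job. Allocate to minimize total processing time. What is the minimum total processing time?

Min total: 341 min

This is the linear assignment problem.
Optimal: Ember→Machine M6 (72 min), Larkspur→Machine M7 (58 min), Granite→Machine M3 (68 min), Cove→Machine M2 (122 min), Talus→Machine M1 (21 min) — total 72+58+68+122+21 = 341 min.
Row-greedy (each job in turn takes its cheapest remaining machine) gives 469 min, worse by 128.
Swapping Granite↔Ember (Granite→Machine M6 200 min, Ember→Machine M3 54 min) adds 114.
Checked against all permutations: 341 min is optimal.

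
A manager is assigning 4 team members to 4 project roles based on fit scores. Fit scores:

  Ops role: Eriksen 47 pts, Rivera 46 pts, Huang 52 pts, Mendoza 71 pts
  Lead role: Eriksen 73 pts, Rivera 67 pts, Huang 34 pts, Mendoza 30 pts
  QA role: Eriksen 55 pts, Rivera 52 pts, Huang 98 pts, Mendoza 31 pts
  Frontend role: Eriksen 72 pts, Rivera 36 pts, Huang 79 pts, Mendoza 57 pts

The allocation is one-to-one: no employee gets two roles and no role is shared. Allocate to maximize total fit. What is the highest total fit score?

Optimal: Eriksen→Frontend role (72 pts), Rivera→Lead role (67 pts), Huang→QA role (98 pts), Mendoza→Ops role (71 pts) — total 72+67+98+71 = 308 pts.
Row-greedy (each employee in turn takes its best remaining role) gives 275 pts, worse by 33.
Next-best assignment: Eriksen→Lead role, Rivera→Frontend role, Huang→QA role, Mendoza→Ops role = 278 pts.

Max total: 308 pts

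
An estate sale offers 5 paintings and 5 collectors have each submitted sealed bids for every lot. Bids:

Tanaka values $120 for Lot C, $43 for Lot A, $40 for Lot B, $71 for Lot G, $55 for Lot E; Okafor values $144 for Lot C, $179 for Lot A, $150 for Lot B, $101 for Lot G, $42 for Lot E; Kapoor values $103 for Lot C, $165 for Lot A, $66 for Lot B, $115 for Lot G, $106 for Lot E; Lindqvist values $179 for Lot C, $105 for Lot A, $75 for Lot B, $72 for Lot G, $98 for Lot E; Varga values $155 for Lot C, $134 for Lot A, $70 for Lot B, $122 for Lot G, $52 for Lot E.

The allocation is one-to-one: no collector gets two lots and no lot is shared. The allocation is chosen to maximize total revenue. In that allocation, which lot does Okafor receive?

Okafor receives Lot B.

This is the linear assignment problem.
Optimal: Tanaka→Lot E ($55), Okafor→Lot B ($150), Kapoor→Lot A ($165), Lindqvist→Lot C ($179), Varga→Lot G ($122) — total 55+150+165+179+122 = $671.
Max-entry greedy (repeatedly take the single best remaining cell) gives $626, worse by 45.
Next-best assignment: Tanaka→Lot C, Okafor→Lot B, Kapoor→Lot A, Lindqvist→Lot E, Varga→Lot G = $655.
Swapping Kapoor↔Okafor (Kapoor→Lot B $66, Okafor→Lot A $179) loses 70.
Checked against all permutations: $671 is optimal.
Okafor's own top lot is Lot A ($179), but forcing Okafor→Lot A and reassigning the rest optimally gives only $626 — worse by 45.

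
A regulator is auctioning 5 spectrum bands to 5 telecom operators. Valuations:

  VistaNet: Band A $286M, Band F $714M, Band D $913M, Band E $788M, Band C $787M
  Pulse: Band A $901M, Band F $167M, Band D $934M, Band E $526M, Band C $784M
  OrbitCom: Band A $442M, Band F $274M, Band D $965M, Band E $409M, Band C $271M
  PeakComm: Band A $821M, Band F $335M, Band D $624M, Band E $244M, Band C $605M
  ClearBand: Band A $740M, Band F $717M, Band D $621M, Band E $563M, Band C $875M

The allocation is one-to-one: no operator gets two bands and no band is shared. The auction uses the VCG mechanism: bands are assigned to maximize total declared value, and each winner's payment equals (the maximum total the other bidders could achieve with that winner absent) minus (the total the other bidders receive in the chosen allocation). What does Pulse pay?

Pulse pays $158M.

Efficient allocation: VistaNet→Band E ($788M), Pulse→Band C ($784M), OrbitCom→Band D ($965M), PeakComm→Band A ($821M), ClearBand→Band F ($717M); total welfare W = $4075M.
Pulse receives Band C at value $784M, so the others get W − 784 = $3291M.
Without Pulse: best allocation of the remaining 4 bidders over all 5 bands is VistaNet→Band E ($788M), OrbitCom→Band D ($965M), PeakComm→Band A ($821M), ClearBand→Band C ($875M), total $3449M.
VCG payment = (others' best without Pulse) − (others' welfare with Pulse) = 3449 − 3291 = $158M.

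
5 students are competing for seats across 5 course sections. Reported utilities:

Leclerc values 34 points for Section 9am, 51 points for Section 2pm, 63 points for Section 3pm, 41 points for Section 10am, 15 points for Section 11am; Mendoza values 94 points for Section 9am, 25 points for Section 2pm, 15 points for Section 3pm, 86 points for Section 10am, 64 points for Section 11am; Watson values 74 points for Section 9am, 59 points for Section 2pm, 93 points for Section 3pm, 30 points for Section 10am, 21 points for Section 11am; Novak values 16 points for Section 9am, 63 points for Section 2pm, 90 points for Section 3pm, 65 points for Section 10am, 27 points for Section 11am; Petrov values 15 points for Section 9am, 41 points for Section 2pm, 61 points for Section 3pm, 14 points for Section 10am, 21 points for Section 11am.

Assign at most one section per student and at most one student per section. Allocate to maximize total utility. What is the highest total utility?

Optimal: Leclerc→Section 2pm (51 points), Mendoza→Section 9am (94 points), Watson→Section 3pm (93 points), Novak→Section 10am (65 points), Petrov→Section 11am (21 points) — total 51+94+93+65+21 = 324 points.
Row-greedy (each student in turn takes its best remaining section) gives 302 points, worse by 22.
Next-best assignment: Leclerc→Section 2pm, Mendoza→Section 10am, Watson→Section 9am, Novak→Section 3pm, Petrov→Section 11am = 322 points.

Max total: 324 points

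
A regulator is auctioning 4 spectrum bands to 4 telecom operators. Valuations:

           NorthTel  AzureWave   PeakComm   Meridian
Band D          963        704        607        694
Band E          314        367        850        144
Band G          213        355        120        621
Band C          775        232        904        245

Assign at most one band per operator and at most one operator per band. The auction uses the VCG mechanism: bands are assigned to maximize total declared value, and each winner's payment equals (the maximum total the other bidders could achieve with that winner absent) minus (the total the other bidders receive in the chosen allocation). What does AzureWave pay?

Efficient allocation: NorthTel→Band C ($775M), AzureWave→Band D ($704M), PeakComm→Band E ($850M), Meridian→Band G ($621M); total welfare W = $2950M.
AzureWave receives Band D at value $704M, so the others get W − 704 = $2246M.
Without AzureWave: best allocation of the remaining 3 bidders over all 4 bands is NorthTel→Band D ($963M), PeakComm→Band C ($904M), Meridian→Band G ($621M), total $2488M.
VCG payment = (others' best without AzureWave) − (others' welfare with AzureWave) = 2488 − 2246 = $242M.

AzureWave pays $242M.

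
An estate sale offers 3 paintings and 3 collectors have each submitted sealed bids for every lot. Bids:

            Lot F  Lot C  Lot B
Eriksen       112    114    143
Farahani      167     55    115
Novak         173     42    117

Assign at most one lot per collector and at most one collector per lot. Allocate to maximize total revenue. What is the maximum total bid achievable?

Max total: $402

This is a one-to-one assignment (maximum-weight bipartite matching).
Optimal: Eriksen→Lot C ($114), Farahani→Lot B ($115), Novak→Lot F ($173) — total 114+115+173 = $402.
Max-entry greedy (repeatedly take the single best remaining cell) gives $371, worse by 31.
Next-best assignment: Eriksen→Lot C, Farahani→Lot F, Novak→Lot B = $398.
Every other assignment is strictly worse.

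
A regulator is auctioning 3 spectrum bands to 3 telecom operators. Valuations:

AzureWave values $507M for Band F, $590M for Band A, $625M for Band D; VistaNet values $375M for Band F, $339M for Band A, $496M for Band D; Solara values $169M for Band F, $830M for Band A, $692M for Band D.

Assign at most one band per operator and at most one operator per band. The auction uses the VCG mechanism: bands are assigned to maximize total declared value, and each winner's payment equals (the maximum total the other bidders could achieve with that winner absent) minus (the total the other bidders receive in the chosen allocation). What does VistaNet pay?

Efficient allocation: AzureWave→Band F ($507M), VistaNet→Band D ($496M), Solara→Band A ($830M); total welfare W = $1833M.
VistaNet receives Band D at value $496M, so the others get W − 496 = $1337M.
Without VistaNet: best allocation of the remaining 2 bidders over all 3 bands is AzureWave→Band D ($625M), Solara→Band A ($830M), total $1455M.
VCG payment = (others' best without VistaNet) − (others' welfare with VistaNet) = 1455 − 1337 = $118M.

VistaNet pays $118M.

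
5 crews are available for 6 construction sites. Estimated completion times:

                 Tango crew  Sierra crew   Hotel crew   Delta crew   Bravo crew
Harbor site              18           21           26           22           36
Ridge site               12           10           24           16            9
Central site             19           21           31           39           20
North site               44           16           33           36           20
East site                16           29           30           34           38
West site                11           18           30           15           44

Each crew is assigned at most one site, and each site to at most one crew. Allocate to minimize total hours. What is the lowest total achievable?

Minimum total: 82 hours

Optimal: Tango crew→East site (16 hours), Sierra crew→North site (16 hours), Hotel crew→Harbor site (26 hours), Delta crew→West site (15 hours), Bravo crew→Ridge site (9 hours) — total 16+16+26+15+9 = 82 hours.
Min-entry greedy (repeatedly take the single cheapest remaining cell) gives 88 hours, worse by 6.
No other one-to-one assignment undercuts 82 hours.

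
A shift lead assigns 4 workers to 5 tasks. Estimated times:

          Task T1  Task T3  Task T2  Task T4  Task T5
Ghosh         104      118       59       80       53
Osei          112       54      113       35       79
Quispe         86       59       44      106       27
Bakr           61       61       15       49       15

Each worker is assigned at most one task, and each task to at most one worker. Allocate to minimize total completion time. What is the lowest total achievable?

This is the linear assignment problem.
Optimal: Ghosh→Task T5 (53 min), Osei→Task T4 (35 min), Quispe→Task T3 (59 min), Bakr→Task T2 (15 min) — total 53+35+59+15 = 162 min.
Column-greedy (each task in turn goes to its cheapest remaining worker) gives 239 min, worse by 77.
Swapping Bakr↔Ghosh (Bakr→Task T5 15 min, Ghosh→Task T2 59 min) adds 6.
No other one-to-one assignment undercuts 162 min.

Minimum total: 162 min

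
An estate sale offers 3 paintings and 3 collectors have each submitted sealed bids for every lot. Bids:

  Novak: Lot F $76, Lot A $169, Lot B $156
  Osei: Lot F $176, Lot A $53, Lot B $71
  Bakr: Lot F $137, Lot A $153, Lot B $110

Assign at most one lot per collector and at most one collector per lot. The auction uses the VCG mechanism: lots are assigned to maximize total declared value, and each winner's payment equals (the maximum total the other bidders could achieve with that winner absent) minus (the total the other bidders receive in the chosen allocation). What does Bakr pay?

Efficient allocation: Novak→Lot B ($156), Osei→Lot F ($176), Bakr→Lot A ($153); total welfare W = $485.
Bakr receives Lot A at value $153, so the others get W − 153 = $332.
Without Bakr: best allocation of the remaining 2 bidders over all 3 lots is Novak→Lot A ($169), Osei→Lot F ($176), total $345.
VCG payment = (others' best without Bakr) − (others' welfare with Bakr) = 345 − 332 = $13.

Bakr pays $13.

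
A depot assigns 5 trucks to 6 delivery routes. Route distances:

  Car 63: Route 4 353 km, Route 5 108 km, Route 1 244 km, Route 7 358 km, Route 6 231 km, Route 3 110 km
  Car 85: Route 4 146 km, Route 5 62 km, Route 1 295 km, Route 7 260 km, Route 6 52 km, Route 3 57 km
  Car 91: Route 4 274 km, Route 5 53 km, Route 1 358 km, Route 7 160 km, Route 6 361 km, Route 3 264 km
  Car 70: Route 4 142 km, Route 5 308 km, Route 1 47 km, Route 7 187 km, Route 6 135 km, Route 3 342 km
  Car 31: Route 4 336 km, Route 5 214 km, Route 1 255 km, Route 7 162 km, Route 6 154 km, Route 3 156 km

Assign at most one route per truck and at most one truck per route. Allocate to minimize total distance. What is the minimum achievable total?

Treat this as an assignment problem: match each truck to one route.
Optimal: Car 63→Route 3 (110 km), Car 85→Route 6 (52 km), Car 91→Route 5 (53 km), Car 70→Route 1 (47 km), Car 31→Route 7 (162 km) — total 110+52+53+47+162 = 424 km.
Swapping Car 91↔Car 63 (Car 91→Route 3 264 km, Car 63→Route 5 108 km) adds 209.
No other one-to-one assignment undercuts 424 km.

Minimum total: 424 km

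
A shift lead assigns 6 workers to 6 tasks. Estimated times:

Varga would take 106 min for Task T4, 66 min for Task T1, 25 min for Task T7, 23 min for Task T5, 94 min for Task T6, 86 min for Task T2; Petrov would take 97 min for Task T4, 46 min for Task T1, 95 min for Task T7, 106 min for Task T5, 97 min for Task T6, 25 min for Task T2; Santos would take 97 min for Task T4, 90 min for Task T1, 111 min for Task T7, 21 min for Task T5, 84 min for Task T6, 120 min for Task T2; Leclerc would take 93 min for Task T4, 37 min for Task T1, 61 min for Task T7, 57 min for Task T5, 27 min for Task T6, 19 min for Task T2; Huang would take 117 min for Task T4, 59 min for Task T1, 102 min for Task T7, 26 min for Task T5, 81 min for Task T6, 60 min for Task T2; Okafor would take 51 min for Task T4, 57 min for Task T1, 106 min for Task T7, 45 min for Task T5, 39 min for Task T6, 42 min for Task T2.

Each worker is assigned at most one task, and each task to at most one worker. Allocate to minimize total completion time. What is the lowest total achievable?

Optimal: Varga→Task T7 (25 min), Petrov→Task T2 (25 min), Santos→Task T5 (21 min), Leclerc→Task T6 (27 min), Huang→Task T1 (59 min), Okafor→Task T4 (51 min) — total 25+25+21+27+59+51 = 208 min.
Column-greedy (each task in turn goes to its cheapest remaining worker) gives 240 min, worse by 32.
Next-best assignment: Varga→Task T7, Petrov→Task T1, Santos→Task T5, Leclerc→Task T6, Huang→Task T2, Okafor→Task T4 = 230 min.
Swapping Leclerc↔Santos (Leclerc→Task T5 57 min, Santos→Task T6 84 min) adds 93.

Min total: 208 min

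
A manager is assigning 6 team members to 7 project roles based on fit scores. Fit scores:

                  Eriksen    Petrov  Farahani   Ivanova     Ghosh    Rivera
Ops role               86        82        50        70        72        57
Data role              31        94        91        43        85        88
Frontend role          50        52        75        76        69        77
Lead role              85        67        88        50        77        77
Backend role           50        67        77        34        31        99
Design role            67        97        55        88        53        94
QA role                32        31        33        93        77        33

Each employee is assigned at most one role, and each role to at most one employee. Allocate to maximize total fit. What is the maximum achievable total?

Maximum total: 548 pts

Optimal: Eriksen→Ops role (86 pts), Petrov→Design role (97 pts), Farahani→Lead role (88 pts), Ivanova→QA role (93 pts), Ghosh→Data role (85 pts), Rivera→Backend role (99 pts) — total 86+97+88+93+85+99 = 548 pts.
Max-entry greedy (repeatedly take the single best remaining cell) gives 543 pts, worse by 5.
Next-best assignment: Eriksen→Ops role, Petrov→Design role, Farahani→Data role, Ivanova→QA role, Ghosh→Lead role, Rivera→Backend role = 543 pts.
Checked against all permutations: 548 pts is optimal.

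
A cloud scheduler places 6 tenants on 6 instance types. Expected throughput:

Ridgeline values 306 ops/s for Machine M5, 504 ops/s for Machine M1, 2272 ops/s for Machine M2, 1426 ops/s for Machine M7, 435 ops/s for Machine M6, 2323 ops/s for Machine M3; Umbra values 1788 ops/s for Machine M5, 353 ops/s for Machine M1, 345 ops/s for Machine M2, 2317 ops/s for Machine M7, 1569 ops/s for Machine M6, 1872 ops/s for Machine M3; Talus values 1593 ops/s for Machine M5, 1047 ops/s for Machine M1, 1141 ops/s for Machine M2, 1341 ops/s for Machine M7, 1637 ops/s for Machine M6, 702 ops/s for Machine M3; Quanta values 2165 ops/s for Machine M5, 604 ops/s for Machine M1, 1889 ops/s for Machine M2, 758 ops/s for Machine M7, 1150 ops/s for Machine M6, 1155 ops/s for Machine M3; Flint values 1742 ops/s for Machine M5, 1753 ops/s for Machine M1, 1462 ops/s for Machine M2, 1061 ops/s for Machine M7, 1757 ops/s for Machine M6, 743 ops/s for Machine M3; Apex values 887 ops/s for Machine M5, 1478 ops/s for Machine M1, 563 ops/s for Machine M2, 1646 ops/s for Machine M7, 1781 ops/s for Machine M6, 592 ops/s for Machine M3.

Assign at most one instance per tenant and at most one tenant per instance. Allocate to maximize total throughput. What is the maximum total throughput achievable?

Optimal: Ridgeline→Machine M3 (2323 ops/s), Umbra→Machine M7 (2317 ops/s), Talus→Machine M5 (1593 ops/s), Quanta→Machine M2 (1889 ops/s), Flint→Machine M1 (1753 ops/s), Apex→Machine M6 (1781 ops/s) — total 2323+2317+1593+1889+1753+1781 = 11656 ops/s.
Column-greedy (each instance in turn goes to its best remaining tenant) gives 10990 ops/s, worse by 666.
Swapping Umbra↔Apex (Umbra→Machine M6 1569 ops/s, Apex→Machine M7 1646 ops/s) loses 883.

Max total: 11656 ops/s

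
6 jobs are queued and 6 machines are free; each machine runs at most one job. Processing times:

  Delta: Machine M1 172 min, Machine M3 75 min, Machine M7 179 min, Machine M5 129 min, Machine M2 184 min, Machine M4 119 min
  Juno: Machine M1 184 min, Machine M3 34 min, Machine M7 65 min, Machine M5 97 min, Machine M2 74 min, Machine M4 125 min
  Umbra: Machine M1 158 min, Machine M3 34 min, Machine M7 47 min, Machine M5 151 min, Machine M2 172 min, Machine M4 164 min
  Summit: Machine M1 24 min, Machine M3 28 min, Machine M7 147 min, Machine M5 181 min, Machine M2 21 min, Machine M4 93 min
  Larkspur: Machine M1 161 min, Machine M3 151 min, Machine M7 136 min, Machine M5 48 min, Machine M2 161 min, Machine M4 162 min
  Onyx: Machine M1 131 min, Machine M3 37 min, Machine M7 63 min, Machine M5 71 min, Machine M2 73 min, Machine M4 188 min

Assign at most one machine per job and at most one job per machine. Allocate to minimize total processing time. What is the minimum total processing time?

Optimal: Delta→Machine M4 (119 min), Juno→Machine M3 (34 min), Umbra→Machine M7 (47 min), Summit→Machine M1 (24 min), Larkspur→Machine M5 (48 min), Onyx→Machine M2 (73 min) — total 119+34+47+24+48+73 = 345 min.
Row-greedy (each job in turn takes its cheapest remaining machine) gives 661 min, worse by 316.
Next-best assignment: Delta→Machine M4, Juno→Machine M2, Umbra→Machine M7, Summit→Machine M1, Larkspur→Machine M5, Onyx→Machine M3 = 349 min.

Minimum total: 345 min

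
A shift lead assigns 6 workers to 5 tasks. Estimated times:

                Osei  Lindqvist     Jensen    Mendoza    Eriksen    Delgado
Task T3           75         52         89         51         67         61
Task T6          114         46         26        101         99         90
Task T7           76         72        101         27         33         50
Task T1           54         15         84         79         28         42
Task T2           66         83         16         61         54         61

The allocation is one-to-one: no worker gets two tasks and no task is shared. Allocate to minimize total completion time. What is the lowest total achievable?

Minimum total: 178 min

Treat this as an assignment problem: match each worker to one task.
Optimal: Delgado→Task T3 (61 min), Lindqvist→Task T6 (46 min), Mendoza→Task T7 (27 min), Eriksen→Task T1 (28 min), Jensen→Task T2 (16 min) — total 61+46+27+28+16 = 178 min.
Column-greedy (each task in turn goes to its cheapest remaining worker) gives 186 min, worse by 8.
Next-best assignment: Delgado→Task T3, Jensen→Task T6, Mendoza→Task T7, Lindqvist→Task T1, Eriksen→Task T2 = 183 min.
Checked against all permutations: 178 min is optimal.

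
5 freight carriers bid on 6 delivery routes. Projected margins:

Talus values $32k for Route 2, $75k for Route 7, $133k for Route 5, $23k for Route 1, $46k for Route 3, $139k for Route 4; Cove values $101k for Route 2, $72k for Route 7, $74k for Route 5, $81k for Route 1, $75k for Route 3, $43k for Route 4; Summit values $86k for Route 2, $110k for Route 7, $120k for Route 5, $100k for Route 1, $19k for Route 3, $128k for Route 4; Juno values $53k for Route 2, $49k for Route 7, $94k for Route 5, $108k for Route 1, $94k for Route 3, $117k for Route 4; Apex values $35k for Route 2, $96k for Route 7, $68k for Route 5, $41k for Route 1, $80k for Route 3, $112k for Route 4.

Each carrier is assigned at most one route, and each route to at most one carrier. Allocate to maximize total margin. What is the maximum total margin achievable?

Maximum total: $566k

Optimal: Talus→Route 5 ($133k), Cove→Route 2 ($101k), Summit→Route 4 ($128k), Juno→Route 1 ($108k), Apex→Route 7 ($96k) — total 133+101+128+108+96 = $566k.
Max-entry greedy (repeatedly take the single best remaining cell) gives $564k, worse by 2.
Next-best assignment: Talus→Route 5, Cove→Route 2, Summit→Route 7, Juno→Route 1, Apex→Route 4 = $564k.
Checked against all permutations: $566k is optimal.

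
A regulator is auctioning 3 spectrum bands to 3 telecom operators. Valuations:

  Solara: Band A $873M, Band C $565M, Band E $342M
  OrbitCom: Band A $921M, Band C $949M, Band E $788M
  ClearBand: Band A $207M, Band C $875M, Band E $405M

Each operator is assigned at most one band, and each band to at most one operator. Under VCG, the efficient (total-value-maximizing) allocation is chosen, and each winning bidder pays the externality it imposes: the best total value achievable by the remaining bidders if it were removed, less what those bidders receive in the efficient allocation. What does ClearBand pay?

Efficient allocation: Solara→Band A ($873M), OrbitCom→Band E ($788M), ClearBand→Band C ($875M); total welfare W = $2536M.
ClearBand receives Band C at value $875M, so the others get W − 875 = $1661M.
Without ClearBand: best allocation of the remaining 2 bidders over all 3 bands is Solara→Band A ($873M), OrbitCom→Band C ($949M), total $1822M.
VCG payment = (others' best without ClearBand) − (others' welfare with ClearBand) = 1822 − 1661 = $161M.

ClearBand pays $161M.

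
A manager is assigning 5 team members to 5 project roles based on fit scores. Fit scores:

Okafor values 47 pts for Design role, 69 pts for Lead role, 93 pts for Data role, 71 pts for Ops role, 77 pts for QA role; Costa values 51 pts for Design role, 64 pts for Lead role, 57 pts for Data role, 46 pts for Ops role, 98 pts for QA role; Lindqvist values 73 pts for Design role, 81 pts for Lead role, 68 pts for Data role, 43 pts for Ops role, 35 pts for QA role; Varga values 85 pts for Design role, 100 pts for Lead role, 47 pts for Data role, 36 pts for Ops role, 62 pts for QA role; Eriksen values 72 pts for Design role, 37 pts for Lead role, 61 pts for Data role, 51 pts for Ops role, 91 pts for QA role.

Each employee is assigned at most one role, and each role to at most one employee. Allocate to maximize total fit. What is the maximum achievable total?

Maximum total: 415 pts

Optimal: Okafor→Data role (93 pts), Costa→QA role (98 pts), Lindqvist→Design role (73 pts), Varga→Lead role (100 pts), Eriksen→Ops role (51 pts) — total 93+98+73+100+51 = 415 pts.
Column-greedy (each role in turn goes to its best remaining employee) gives 408 pts, worse by 7.
Next-best assignment: Okafor→Ops role, Costa→QA role, Lindqvist→Data role, Varga→Lead role, Eriksen→Design role = 409 pts.
Swapping Eriksen↔Varga (Eriksen→Lead role 37 pts, Varga→Ops role 36 pts) loses 78.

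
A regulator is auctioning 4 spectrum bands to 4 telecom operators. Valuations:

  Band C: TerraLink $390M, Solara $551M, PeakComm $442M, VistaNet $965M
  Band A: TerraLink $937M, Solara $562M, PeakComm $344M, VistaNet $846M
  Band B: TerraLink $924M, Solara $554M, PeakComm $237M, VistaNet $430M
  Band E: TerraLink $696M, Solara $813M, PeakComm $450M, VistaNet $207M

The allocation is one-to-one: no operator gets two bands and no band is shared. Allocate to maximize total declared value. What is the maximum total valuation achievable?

Max total: $3046M

Optimal: TerraLink→Band B ($924M), Solara→Band E ($813M), PeakComm→Band A ($344M), VistaNet→Band C ($965M) — total 924+813+344+965 = $3046M.
Column-greedy (each band in turn goes to its best remaining operator) gives $2906M, worse by 140.
Swapping VistaNet↔TerraLink (VistaNet→Band B $430M, TerraLink→Band C $390M) loses 1069.
Every other assignment is strictly worse.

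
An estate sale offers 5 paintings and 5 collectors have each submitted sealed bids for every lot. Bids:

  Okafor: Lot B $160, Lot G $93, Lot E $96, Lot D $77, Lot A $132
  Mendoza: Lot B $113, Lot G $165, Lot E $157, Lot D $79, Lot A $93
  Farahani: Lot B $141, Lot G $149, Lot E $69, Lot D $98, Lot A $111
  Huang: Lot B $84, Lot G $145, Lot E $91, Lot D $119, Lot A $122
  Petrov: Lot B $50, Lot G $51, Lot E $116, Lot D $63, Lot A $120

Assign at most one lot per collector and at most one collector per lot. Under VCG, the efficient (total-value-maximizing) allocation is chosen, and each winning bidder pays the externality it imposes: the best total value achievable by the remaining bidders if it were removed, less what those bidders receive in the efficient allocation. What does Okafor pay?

Okafor pays $18.

Efficient allocation: Okafor→Lot B ($160), Mendoza→Lot E ($157), Farahani→Lot G ($149), Huang→Lot D ($119), Petrov→Lot A ($120); total welfare W = $705.
Okafor receives Lot B at value $160, so the others get W − 160 = $545.
Without Okafor: best allocation of the remaining 4 bidders over all 5 lots is Mendoza→Lot E ($157), Farahani→Lot B ($141), Huang→Lot G ($145), Petrov→Lot A ($120), total $563.
VCG payment = (others' best without Okafor) − (others' welfare with Okafor) = 563 − 545 = $18.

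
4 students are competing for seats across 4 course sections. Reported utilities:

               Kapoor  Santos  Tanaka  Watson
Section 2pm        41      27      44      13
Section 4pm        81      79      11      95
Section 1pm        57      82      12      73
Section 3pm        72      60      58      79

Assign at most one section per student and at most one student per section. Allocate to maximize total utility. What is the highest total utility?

Maximum total: 293 points

Optimal: Kapoor→Section 3pm (72 points), Santos→Section 1pm (82 points), Tanaka→Section 2pm (44 points), Watson→Section 4pm (95 points) — total 72+82+44+95 = 293 points.
Row-greedy (each student in turn takes its best remaining section) gives 234 points, worse by 59.
Next-best assignment: Kapoor→Section 4pm, Santos→Section 1pm, Tanaka→Section 2pm, Watson→Section 3pm = 286 points.
Swapping Tanaka↔Watson (Tanaka→Section 4pm 11 points, Watson→Section 2pm 13 points) loses 115.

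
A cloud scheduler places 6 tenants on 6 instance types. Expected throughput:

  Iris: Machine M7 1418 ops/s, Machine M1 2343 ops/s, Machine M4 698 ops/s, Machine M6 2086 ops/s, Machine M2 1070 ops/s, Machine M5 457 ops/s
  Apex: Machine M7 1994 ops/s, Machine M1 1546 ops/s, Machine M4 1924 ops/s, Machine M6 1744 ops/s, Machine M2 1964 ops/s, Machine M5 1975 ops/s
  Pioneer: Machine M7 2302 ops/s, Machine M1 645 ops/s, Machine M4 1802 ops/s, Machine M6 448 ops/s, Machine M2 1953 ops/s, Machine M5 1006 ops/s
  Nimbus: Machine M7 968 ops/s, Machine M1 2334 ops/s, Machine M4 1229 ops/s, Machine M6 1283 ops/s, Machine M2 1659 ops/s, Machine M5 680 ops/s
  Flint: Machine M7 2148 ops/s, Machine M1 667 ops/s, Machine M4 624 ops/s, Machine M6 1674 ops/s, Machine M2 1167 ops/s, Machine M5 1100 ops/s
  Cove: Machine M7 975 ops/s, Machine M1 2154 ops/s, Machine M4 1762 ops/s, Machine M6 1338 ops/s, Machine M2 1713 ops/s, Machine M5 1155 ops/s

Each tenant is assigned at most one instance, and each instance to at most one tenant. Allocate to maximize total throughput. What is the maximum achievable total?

This is a one-to-one assignment (maximum-weight bipartite matching).
Optimal: Iris→Machine M6 (2086 ops/s), Apex→Machine M5 (1975 ops/s), Pioneer→Machine M2 (1953 ops/s), Nimbus→Machine M1 (2334 ops/s), Flint→Machine M7 (2148 ops/s), Cove→Machine M4 (1762 ops/s) — total 2086+1975+1953+2334+2148+1762 = 12258 ops/s.
No other one-to-one assignment exceeds 12258 ops/s.

Max total: 12258 ops/s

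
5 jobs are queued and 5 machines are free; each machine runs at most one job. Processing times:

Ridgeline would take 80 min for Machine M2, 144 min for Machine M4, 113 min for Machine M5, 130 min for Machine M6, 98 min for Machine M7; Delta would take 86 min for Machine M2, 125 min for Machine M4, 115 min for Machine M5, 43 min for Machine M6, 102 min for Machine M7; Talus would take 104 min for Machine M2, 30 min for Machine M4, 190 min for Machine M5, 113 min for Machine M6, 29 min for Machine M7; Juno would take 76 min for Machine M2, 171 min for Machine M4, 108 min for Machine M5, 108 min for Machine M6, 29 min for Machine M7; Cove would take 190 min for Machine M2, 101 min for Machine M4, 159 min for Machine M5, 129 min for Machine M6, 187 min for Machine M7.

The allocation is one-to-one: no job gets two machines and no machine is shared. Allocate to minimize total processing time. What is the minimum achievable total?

Minimum total: 341 min

Optimal: Ridgeline→Machine M2 (80 min), Delta→Machine M6 (43 min), Talus→Machine M4 (30 min), Juno→Machine M7 (29 min), Cove→Machine M5 (159 min) — total 80+43+30+29+159 = 341 min.
Column-greedy (each machine in turn goes to its cheapest remaining job) gives 449 min, worse by 108.
Every other assignment is strictly worse.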